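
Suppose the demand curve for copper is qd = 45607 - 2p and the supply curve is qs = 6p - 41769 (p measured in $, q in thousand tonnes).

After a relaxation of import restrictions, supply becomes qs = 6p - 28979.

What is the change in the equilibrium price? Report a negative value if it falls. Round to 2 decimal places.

-1598.75

Initially, 45607 - 2p = 6p - 41769, so 87376 = 8p and p = 10922, q = 23763.
After the shift, demand is qd = 45607 - 2p and supply is qs = 6p - 28979.
Clearing the new market: 45607 - 2p = 6p - 28979, so p = 9323.25 and q = 26960.5.
Δp = 9323.25 − 10922 = -1598.75.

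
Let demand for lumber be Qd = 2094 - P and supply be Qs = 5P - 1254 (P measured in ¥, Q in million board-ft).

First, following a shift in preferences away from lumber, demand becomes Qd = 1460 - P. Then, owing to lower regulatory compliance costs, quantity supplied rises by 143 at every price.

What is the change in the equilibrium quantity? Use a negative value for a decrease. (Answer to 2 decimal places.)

-504.50

Solve the original market: 2094 - P = 5P - 1254, hence P = 558 and Q = 1536.
After the shift, demand is Qd = 1460 - P and supply is Qs = 5P - 1111.
New equilibrium: 1460 - P = 5P - 1111 ⇒ 2571 = 6P ⇒ P = 428.5, Q = 1031.5.
ΔQ = 1031.5 − 1536 = -504.50.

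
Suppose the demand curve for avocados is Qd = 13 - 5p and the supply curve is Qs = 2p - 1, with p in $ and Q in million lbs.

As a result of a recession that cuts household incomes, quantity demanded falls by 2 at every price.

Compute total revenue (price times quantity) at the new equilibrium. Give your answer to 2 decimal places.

Initially, 13 - 5p = 2p - 1, so 14 = 7p and p = 2, Q = 3.
The shock moves the curves to Qd = 11 - 5p and Qs = 2p - 1.
Equate the new curves: 11 - 5p = 2p - 1, giving 12 = 7p, p = 12/7 ≈ 1.7143, Q = 17/7 ≈ 2.4286.
New expenditure = 1.7143 × 2.4286 = 4.16.

4.16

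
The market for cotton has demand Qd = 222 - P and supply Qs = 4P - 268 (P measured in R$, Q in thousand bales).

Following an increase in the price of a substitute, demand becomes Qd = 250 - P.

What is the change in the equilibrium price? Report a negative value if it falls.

Original equilibrium: 222 - P = 4P - 268 gives 490 = 5P, so P = 98 and Q = 124.
With the change applied: demand Qd = 250 - P, supply Qs = 4P - 268.
New equilibrium: 250 - P = 4P - 268 ⇒ 518 = 5P ⇒ P = 103.6, Q = 146.4.
ΔP = 103.6 − 98 = +5.6.

+5.6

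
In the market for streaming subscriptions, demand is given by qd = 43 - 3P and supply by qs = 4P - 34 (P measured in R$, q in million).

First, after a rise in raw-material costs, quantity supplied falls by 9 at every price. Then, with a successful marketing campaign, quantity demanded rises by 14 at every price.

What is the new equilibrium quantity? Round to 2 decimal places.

Original equilibrium: 43 - 3P = 4P - 34 gives 77 = 7P, so P = 11 and q = 10.
The new curves are qd = 57 - 3P (demand) and qs = 4P - 43 (supply).
New equilibrium: 57 - 3P = 4P - 43 ⇒ 100 = 7P ⇒ P = 100/7 ≈ 14.2857, q = 99/7 ≈ 14.1429.

14.14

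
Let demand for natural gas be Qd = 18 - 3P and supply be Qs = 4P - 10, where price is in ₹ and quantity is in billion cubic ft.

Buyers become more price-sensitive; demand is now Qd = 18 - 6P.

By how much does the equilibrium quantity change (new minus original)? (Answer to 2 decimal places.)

-4.80

Initially, 18 - 3P = 4P - 10, so 28 = 7P and P = 4, Q = 6.
With the change applied: demand Qd = 18 - 6P, supply Qs = 4P - 10.
Clearing the new market: 18 - 6P = 4P - 10, so P = 2.8 and Q = 1.2.
ΔQ = 1.2 − 6 = -4.80.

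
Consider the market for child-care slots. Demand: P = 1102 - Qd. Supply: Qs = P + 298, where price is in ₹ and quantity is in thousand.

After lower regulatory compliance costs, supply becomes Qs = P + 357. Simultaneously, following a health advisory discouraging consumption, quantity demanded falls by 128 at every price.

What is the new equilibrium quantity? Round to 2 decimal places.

665.50

Initially, 1102 - P = P + 298, so 804 = 2P and P = 402, Q = 700.
With the change applied: demand Qd = 974 - P, supply Qs = P + 357.
Equate the new curves: 974 - P = P + 357, giving 617 = 2P, P = 308.5, Q = 665.5.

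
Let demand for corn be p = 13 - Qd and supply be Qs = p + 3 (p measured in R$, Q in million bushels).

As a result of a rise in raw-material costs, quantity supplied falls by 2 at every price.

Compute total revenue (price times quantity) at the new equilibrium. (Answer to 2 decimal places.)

Original equilibrium: 13 - p = p + 3 gives 10 = 2p, so p = 5 and Q = 8.
After the shift, demand is Qd = 13 - p and supply is Qs = p + 1.
Clearing the new market: 13 - p = p + 1, so p = 6 and Q = 7.
New expenditure = 6 × 7 = 42.00.

42.00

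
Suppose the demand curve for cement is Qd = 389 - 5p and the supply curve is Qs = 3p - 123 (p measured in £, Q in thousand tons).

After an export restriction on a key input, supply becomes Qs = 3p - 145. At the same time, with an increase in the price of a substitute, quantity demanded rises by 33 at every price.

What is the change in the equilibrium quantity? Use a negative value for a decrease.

Original equilibrium: 389 - 5p = 3p - 123 gives 512 = 8p, so p = 64 and Q = 69.
After the shift, demand is Qd = 422 - 5p and supply is Qs = 3p - 145.
Clearing the new market: 422 - 5p = 3p - 145, so p = 70.875 and Q = 67.625.
ΔQ = 67.625 − 69 = -1.375.

-1.375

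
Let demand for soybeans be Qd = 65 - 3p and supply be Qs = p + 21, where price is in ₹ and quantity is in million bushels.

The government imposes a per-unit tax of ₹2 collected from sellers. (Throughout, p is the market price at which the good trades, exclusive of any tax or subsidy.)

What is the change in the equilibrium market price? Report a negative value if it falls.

Solve the original market: 65 - 3p = p + 21, hence p = 11 and Q = 32.
Since sellers keep the price net of the tax, the effective supply curve becomes Qs = p + 19.
Clearing the new market: 65 - 3p = p + 19, so p = 11.5 and Q = 30.5.
Δp = 11.5 − 11 = +0.5.

+0.5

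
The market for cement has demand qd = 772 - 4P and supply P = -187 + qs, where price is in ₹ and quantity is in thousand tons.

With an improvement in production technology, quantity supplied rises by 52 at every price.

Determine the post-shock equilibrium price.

106.6

Original equilibrium: 772 - 4P = P + 187 gives 585 = 5P, so P = 117 and q = 304.
With the change applied: demand qd = 772 - 4P, supply qs = P + 239.
Equate the new curves: 772 - 4P = P + 239, giving 533 = 5P, P = 106.6, q = 345.6.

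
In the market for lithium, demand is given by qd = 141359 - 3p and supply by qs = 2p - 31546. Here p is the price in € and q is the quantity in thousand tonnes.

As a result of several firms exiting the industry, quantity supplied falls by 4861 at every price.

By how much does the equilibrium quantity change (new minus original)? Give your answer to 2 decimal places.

Original equilibrium: 141359 - 3p = 2p - 31546 gives 172905 = 5p, so p = 34581 and q = 37616.
After the shift, demand is qd = 141359 - 3p and supply is qs = 2p - 36407.
Equate the new curves: 141359 - 3p = 2p - 36407, giving 177766 = 5p, p = 35553.2, q = 34699.4.
Δq = 34699.4 − 37616 = -2916.60.

-2916.60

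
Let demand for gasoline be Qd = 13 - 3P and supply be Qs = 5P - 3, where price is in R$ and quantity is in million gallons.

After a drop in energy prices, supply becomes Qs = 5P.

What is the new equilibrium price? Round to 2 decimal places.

1.63

Before the shock: 13 - 3P = 5P - 3 ⇒ 16 = 8P ⇒ P = 2, Q = 7.
The shock moves the curves to Qd = 13 - 3P and Qs = 5P.
Equate the new curves: 13 - 3P = 5P, giving 13 = 8P, P = 1.625, Q = 8.125.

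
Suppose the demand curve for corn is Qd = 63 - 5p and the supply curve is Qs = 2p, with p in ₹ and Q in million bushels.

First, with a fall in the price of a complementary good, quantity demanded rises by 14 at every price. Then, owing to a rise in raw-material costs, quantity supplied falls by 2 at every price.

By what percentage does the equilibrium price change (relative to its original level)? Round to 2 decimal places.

+25.40

Before the shock: 63 - 5p = 2p ⇒ 63 = 7p ⇒ p = 9, Q = 18.
With the change applied: demand Qd = 77 - 5p, supply Qs = 2p - 2.
Equate the new curves: 77 - 5p = 2p - 2, giving 79 = 7p, p = 79/7 ≈ 11.2857, Q = 144/7 ≈ 20.5714.
%Δp = (11.2857 − 9) / 9 × 100 = +25.40%.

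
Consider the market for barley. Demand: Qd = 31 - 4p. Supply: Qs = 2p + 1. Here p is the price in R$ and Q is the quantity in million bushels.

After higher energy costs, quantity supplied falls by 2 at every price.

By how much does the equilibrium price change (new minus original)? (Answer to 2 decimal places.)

+0.33

Initially, 31 - 4p = 2p + 1, so 30 = 6p and p = 5, Q = 11.
After the shift, demand is Qd = 31 - 4p and supply is Qs = 2p - 1.
Equate the new curves: 31 - 4p = 2p - 1, giving 32 = 6p, p = 16/3 ≈ 5.3333, Q = 29/3 ≈ 9.6667.
Δp = 5.3333 − 5 = +0.33.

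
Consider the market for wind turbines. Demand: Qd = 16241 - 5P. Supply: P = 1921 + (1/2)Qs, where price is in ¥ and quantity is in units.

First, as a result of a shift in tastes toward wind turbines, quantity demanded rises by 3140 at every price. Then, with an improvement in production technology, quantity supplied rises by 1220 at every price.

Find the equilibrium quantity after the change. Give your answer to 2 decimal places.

3664.57

Original equilibrium: 16241 - 5P = 2P - 3842 gives 20083 = 7P, so P = 2869 and Q = 1896.
After the shift, demand is Qd = 19381 - 5P and supply is Qs = 2P - 2622.
Equate the new curves: 19381 - 5P = 2P - 2622, giving 22003 = 7P, P = 22003/7 ≈ 3143.2857, Q = 25652/7 ≈ 3664.5714.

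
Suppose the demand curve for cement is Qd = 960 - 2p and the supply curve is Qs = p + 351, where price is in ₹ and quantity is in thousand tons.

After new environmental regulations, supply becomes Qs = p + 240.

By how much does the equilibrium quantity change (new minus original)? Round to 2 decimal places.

-74.00

Before the shock: 960 - 2p = p + 351 ⇒ 609 = 3p ⇒ p = 203, Q = 554.
The shock moves the curves to Qd = 960 - 2p and Qs = p + 240.
Setting them equal: 960 - 2p = p + 240 → 720 = 3p, so p = 240 and Q = 480.
ΔQ = 480 − 554 = -74.00.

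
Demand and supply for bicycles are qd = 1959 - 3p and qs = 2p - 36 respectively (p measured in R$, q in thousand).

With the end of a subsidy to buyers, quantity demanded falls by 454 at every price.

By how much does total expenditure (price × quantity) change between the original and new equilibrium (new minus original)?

Before the shock: 1959 - 3p = 2p - 36 ⇒ 1995 = 5p ⇒ p = 399, q = 762.
After the shift, demand is qd = 1505 - 3p and supply is qs = 2p - 36.
Clearing the new market: 1505 - 3p = 2p - 36, so p = 308.2 and q = 580.4.
Expenditure moves from 399×762 = 304038 to 308.2×580.4 = 178879.28; change = -125158.72.

-125158.72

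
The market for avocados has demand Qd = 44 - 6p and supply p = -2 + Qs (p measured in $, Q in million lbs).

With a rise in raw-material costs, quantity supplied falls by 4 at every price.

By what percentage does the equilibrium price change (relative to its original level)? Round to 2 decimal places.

Solve the original market: 44 - 6p = p + 2, hence p = 6 and Q = 8.
The new curves are Qd = 44 - 6p (demand) and Qs = p - 2 (supply).
Clearing the new market: 44 - 6p = p - 2, so p = 46/7 ≈ 6.5714 and Q = 32/7 ≈ 4.5714.
%Δp = (6.5714 − 6) / 6 × 100 = +9.52%.

+9.52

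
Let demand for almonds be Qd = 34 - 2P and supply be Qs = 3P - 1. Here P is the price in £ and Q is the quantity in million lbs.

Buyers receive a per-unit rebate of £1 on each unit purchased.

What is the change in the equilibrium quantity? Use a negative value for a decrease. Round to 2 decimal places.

+1.20

Original equilibrium: 34 - 2P = 3P - 1 gives 35 = 5P, so P = 7 and Q = 20.
Since buyers' out-of-pocket price is the market price minus the rebate, the effective demand curve becomes Qd = 36 - 2P.
New equilibrium: 36 - 2P = 3P - 1 ⇒ 37 = 5P ⇒ P = 7.4, Q = 21.2.
ΔQ = 21.2 − 20 = +1.20.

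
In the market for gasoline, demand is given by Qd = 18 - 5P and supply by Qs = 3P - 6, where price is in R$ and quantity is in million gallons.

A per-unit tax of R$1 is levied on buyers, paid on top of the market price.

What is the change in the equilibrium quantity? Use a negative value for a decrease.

Before the shock: 18 - 5P = 3P - 6 ⇒ 24 = 8P ⇒ P = 3, Q = 3.
Since buyers pay the price plus the tax, the effective demand curve becomes Qd = 13 - 5P.
Clearing the new market: 13 - 5P = 3P - 6, so P = 2.375 and Q = 1.125.
ΔQ = 1.125 − 3 = -1.875.

-1.875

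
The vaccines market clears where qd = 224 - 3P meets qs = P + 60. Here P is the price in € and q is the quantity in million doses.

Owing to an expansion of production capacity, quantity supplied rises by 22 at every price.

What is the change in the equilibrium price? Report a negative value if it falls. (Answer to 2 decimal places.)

-5.50

Solve the original market: 224 - 3P = P + 60, hence P = 41 and q = 101.
The shock moves the curves to qd = 224 - 3P and qs = P + 82.
Equate the new curves: 224 - 3P = P + 82, giving 142 = 4P, P = 35.5, q = 117.5.
ΔP = 35.5 − 41 = -5.50.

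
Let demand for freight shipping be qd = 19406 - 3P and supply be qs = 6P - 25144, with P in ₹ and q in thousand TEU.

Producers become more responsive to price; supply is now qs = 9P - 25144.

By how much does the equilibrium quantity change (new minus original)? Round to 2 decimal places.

Initially, 19406 - 3P = 6P - 25144, so 44550 = 9P and P = 4950, q = 4556.
The shock moves the curves to qd = 19406 - 3P and qs = 9P - 25144.
New equilibrium: 19406 - 3P = 9P - 25144 ⇒ 44550 = 12P ⇒ P = 3712.5, q = 8268.5.
Δq = 8268.5 − 4556 = +3712.50.

+3712.50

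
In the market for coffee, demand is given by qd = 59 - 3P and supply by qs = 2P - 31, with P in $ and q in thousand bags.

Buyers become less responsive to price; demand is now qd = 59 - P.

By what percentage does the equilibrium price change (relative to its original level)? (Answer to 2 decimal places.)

Solve the original market: 59 - 3P = 2P - 31, hence P = 18 and q = 5.
With the change applied: demand qd = 59 - P, supply qs = 2P - 31.
Setting them equal: 59 - P = 2P - 31 → 90 = 3P, so P = 30 and q = 29.
%ΔP = (30 − 18) / 18 × 100 = +66.67%.

+66.67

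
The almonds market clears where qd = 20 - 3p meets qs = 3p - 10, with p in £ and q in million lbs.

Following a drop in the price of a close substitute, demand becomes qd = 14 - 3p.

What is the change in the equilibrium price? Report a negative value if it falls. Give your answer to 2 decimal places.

-1.00

Solve the original market: 20 - 3p = 3p - 10, hence p = 5 and q = 5.
The new curves are qd = 14 - 3p (demand) and qs = 3p - 10 (supply).
Equate the new curves: 14 - 3p = 3p - 10, giving 24 = 6p, p = 4, q = 2.
Δp = 4 − 5 = -1.00.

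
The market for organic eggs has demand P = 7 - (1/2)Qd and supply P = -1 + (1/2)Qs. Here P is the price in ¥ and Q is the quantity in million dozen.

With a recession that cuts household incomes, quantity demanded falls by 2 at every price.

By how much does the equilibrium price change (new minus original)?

-0.5

Before the shock: 14 - 2P = 2P + 2 ⇒ 12 = 4P ⇒ P = 3, Q = 8.
The shock moves the curves to Qd = 12 - 2P and Qs = 2P + 2.
Setting them equal: 12 - 2P = 2P + 2 → 10 = 4P, so P = 2.5 and Q = 7.
ΔP = 2.5 − 3 = -0.5.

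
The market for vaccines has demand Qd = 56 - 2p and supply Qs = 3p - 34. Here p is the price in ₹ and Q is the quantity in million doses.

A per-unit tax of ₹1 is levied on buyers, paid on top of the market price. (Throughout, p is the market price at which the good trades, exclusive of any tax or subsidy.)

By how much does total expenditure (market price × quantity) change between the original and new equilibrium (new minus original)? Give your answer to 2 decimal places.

Original equilibrium: 56 - 2p = 3p - 34 gives 90 = 5p, so p = 18 and Q = 20.
Since buyers pay the price plus the tax, the effective demand curve becomes Qd = 54 - 2p.
New equilibrium: 54 - 2p = 3p - 34 ⇒ 88 = 5p ⇒ p = 17.6, Q = 18.8.
Expenditure moves from 18×20 = 360 to 17.6×18.8 = 330.88; change = -29.12.

-29.12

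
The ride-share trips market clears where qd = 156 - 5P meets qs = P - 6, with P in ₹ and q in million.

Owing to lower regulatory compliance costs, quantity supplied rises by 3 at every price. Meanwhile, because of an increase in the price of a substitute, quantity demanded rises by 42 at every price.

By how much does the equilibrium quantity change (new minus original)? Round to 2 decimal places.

Original equilibrium: 156 - 5P = P - 6 gives 162 = 6P, so P = 27 and q = 21.
The new curves are qd = 198 - 5P (demand) and qs = P - 3 (supply).
Clearing the new market: 198 - 5P = P - 3, so P = 33.5 and q = 30.5.
Δq = 30.5 − 21 = +9.50.

+9.50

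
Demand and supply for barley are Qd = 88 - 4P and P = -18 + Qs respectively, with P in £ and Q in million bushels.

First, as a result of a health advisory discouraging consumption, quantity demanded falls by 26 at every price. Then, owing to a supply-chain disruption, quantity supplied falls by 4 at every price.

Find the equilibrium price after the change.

Solve the original market: 88 - 4P = P + 18, hence P = 14 and Q = 32.
The shock moves the curves to Qd = 62 - 4P and Qs = P + 14.
New equilibrium: 62 - 4P = P + 14 ⇒ 48 = 5P ⇒ P = 9.6, Q = 23.6.

9.6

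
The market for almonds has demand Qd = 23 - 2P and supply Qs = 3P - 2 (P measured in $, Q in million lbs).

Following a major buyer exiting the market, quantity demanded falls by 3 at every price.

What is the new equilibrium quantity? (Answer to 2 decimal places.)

11.20

Before the shock: 23 - 2P = 3P - 2 ⇒ 25 = 5P ⇒ P = 5, Q = 13.
The new curves are Qd = 20 - 2P (demand) and Qs = 3P - 2 (supply).
Equate the new curves: 20 - 2P = 3P - 2, giving 22 = 5P, P = 4.4, Q = 11.2.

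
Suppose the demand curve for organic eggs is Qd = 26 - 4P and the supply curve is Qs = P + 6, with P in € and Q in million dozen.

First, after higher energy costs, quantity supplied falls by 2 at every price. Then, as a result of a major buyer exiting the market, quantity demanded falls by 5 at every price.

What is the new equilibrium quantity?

7.4

Solve the original market: 26 - 4P = P + 6, hence P = 4 and Q = 10.
The new curves are Qd = 21 - 4P (demand) and Qs = P + 4 (supply).
Equate the new curves: 21 - 4P = P + 4, giving 17 = 5P, P = 3.4, Q = 7.4.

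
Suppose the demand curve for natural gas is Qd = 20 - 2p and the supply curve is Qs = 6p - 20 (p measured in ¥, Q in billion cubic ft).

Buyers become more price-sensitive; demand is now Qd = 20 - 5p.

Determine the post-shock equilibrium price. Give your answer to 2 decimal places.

3.64

Before the shock: 20 - 2p = 6p - 20 ⇒ 40 = 8p ⇒ p = 5, Q = 10.
After the shift, demand is Qd = 20 - 5p and supply is Qs = 6p - 20.
Setting them equal: 20 - 5p = 6p - 20 → 40 = 11p, so p = 40/11 ≈ 3.6364 and Q = 20/11 ≈ 1.8182.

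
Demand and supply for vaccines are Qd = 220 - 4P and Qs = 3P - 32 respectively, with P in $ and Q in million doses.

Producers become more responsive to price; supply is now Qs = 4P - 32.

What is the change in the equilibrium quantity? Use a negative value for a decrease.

+18

Original equilibrium: 220 - 4P = 3P - 32 gives 252 = 7P, so P = 36 and Q = 76.
The shock moves the curves to Qd = 220 - 4P and Qs = 4P - 32.
Equate the new curves: 220 - 4P = 4P - 32, giving 252 = 8P, P = 31.5, Q = 94.
ΔQ = 94 − 76 = +18.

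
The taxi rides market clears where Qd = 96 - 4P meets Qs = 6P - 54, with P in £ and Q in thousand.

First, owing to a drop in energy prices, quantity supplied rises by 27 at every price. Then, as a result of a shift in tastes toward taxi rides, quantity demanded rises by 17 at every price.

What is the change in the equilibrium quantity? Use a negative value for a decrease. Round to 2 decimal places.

+21.00

Original equilibrium: 96 - 4P = 6P - 54 gives 150 = 10P, so P = 15 and Q = 36.
With the change applied: demand Qd = 113 - 4P, supply Qs = 6P - 27.
New equilibrium: 113 - 4P = 6P - 27 ⇒ 140 = 10P ⇒ P = 14, Q = 57.
ΔQ = 57 − 36 = +21.00.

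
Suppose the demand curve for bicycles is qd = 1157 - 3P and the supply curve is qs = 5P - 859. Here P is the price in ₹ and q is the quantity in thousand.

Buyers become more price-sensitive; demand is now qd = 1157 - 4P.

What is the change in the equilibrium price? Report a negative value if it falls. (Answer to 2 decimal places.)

-28.00

Initially, 1157 - 3P = 5P - 859, so 2016 = 8P and P = 252, q = 401.
With the change applied: demand qd = 1157 - 4P, supply qs = 5P - 859.
Clearing the new market: 1157 - 4P = 5P - 859, so P = 224 and q = 261.
ΔP = 224 − 252 = -28.00.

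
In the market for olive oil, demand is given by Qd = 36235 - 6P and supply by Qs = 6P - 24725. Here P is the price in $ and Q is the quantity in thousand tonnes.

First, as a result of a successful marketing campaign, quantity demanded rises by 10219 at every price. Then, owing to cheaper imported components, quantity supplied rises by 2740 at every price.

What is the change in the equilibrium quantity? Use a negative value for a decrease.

+6479.5

Before the shock: 36235 - 6P = 6P - 24725 ⇒ 60960 = 12P ⇒ P = 5080, Q = 5755.
The shock moves the curves to Qd = 46454 - 6P and Qs = 6P - 21985.
Equate the new curves: 46454 - 6P = 6P - 21985, giving 68439 = 12P, P = 5703.25, Q = 12234.5.
ΔQ = 12234.5 − 5755 = +6479.5.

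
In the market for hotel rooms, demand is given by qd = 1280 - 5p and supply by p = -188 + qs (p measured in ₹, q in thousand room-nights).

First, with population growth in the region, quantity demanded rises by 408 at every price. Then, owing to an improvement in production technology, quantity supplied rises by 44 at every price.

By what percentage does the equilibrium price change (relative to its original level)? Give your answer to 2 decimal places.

Before the shock: 1280 - 5p = p + 188 ⇒ 1092 = 6p ⇒ p = 182, q = 370.
With the change applied: demand qd = 1688 - 5p, supply qs = p + 232.
Equate the new curves: 1688 - 5p = p + 232, giving 1456 = 6p, p = 728/3 ≈ 242.6667, q = 1424/3 ≈ 474.6667.
%Δp = (242.6667 − 182) / 182 × 100 = +33.33%.

+33.33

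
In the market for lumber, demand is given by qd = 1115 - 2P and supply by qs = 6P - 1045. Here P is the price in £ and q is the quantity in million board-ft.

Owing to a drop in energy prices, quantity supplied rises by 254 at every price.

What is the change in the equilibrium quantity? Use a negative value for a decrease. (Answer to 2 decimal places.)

+63.50

Original equilibrium: 1115 - 2P = 6P - 1045 gives 2160 = 8P, so P = 270 and q = 575.
The shock moves the curves to qd = 1115 - 2P and qs = 6P - 791.
New equilibrium: 1115 - 2P = 6P - 791 ⇒ 1906 = 8P ⇒ P = 238.25, q = 638.5.
Δq = 638.5 − 575 = +63.50.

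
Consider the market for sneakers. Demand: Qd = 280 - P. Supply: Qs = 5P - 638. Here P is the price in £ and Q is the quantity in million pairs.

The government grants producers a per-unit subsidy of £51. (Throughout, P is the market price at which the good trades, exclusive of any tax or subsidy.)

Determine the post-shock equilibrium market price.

Solve the original market: 280 - P = 5P - 638, hence P = 153 and Q = 127.
Since sellers receive the price plus the subsidy, the effective supply curve becomes Qs = 5P - 383.
Clearing the new market: 280 - P = 5P - 383, so P = 110.5 and Q = 169.5.

110.5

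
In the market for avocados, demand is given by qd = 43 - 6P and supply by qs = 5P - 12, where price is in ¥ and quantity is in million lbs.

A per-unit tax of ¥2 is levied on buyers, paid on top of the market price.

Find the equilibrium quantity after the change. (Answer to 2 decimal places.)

7.55

Original equilibrium: 43 - 6P = 5P - 12 gives 55 = 11P, so P = 5 and q = 13.
Since buyers pay the price plus the tax, the effective demand curve becomes qd = 31 - 6P.
Equate the new curves: 31 - 6P = 5P - 12, giving 43 = 11P, P = 43/11 ≈ 3.9091, q = 83/11 ≈ 7.5455.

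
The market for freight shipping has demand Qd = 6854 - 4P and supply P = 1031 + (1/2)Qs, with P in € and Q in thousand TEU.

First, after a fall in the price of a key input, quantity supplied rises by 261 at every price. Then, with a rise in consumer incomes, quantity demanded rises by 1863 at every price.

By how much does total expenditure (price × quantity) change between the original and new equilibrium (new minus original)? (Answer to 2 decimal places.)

Before the shock: 6854 - 4P = 2P - 2062 ⇒ 8916 = 6P ⇒ P = 1486, Q = 910.
The shock moves the curves to Qd = 8717 - 4P and Qs = 2P - 1801.
Clearing the new market: 8717 - 4P = 2P - 1801, so P = 1753 and Q = 1705.
Expenditure moves from 1486×910 = 1352260 to 1753×1705 = 2988865; change = +1636605.00.

+1636605.00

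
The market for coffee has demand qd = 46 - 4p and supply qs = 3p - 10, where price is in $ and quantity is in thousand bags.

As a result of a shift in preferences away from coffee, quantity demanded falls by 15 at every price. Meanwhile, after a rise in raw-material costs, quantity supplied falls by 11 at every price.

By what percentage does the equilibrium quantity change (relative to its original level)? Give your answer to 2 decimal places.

-90.82

Initially, 46 - 4p = 3p - 10, so 56 = 7p and p = 8, q = 14.
After the shift, demand is qd = 31 - 4p and supply is qs = 3p - 21.
Setting them equal: 31 - 4p = 3p - 21 → 52 = 7p, so p = 52/7 ≈ 7.4286 and q = 9/7 ≈ 1.2857.
%Δq = (1.2857 − 14) / 14 × 100 = -90.82%.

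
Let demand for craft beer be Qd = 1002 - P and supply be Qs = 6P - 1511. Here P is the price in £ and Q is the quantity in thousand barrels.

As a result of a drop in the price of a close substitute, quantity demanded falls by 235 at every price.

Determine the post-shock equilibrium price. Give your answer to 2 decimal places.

325.43

Before the shock: 1002 - P = 6P - 1511 ⇒ 2513 = 7P ⇒ P = 359, Q = 643.
The shock moves the curves to Qd = 767 - P and Qs = 6P - 1511.
New equilibrium: 767 - P = 6P - 1511 ⇒ 2278 = 7P ⇒ P = 2278/7 ≈ 325.4286, Q = 3091/7 ≈ 441.5714.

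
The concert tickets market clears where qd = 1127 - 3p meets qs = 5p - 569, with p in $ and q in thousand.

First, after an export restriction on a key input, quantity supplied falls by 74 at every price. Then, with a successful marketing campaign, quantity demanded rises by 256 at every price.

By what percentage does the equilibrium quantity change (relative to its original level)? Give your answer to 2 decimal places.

Initially, 1127 - 3p = 5p - 569, so 1696 = 8p and p = 212, q = 491.
After the shift, demand is qd = 1383 - 3p and supply is qs = 5p - 643.
Setting them equal: 1383 - 3p = 5p - 643 → 2026 = 8p, so p = 253.25 and q = 623.25.
%Δq = (623.25 − 491) / 491 × 100 = +26.93%.

+26.93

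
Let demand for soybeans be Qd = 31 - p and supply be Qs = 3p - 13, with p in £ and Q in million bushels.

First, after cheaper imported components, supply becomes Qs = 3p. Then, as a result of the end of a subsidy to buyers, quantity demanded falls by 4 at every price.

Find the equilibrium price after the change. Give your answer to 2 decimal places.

Before the shock: 31 - p = 3p - 13 ⇒ 44 = 4p ⇒ p = 11, Q = 20.
The shock moves the curves to Qd = 27 - p and Qs = 3p.
Equate the new curves: 27 - p = 3p, giving 27 = 4p, p = 6.75, Q = 20.25.

6.75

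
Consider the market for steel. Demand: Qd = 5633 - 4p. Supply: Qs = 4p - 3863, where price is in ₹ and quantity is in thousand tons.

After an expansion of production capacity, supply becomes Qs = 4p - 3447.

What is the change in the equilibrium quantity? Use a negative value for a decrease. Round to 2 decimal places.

Solve the original market: 5633 - 4p = 4p - 3863, hence p = 1187 and Q = 885.
The shock moves the curves to Qd = 5633 - 4p and Qs = 4p - 3447.
Setting them equal: 5633 - 4p = 4p - 3447 → 9080 = 8p, so p = 1135 and Q = 1093.
ΔQ = 1093 − 885 = +208.00.

+208.00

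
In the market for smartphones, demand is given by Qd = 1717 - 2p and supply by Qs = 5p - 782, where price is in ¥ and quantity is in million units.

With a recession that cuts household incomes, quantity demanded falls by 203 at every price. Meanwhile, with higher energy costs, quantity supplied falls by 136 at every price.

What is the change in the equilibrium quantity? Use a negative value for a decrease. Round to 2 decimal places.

-183.86

Initially, 1717 - 2p = 5p - 782, so 2499 = 7p and p = 357, Q = 1003.
The new curves are Qd = 1514 - 2p (demand) and Qs = 5p - 918 (supply).
New equilibrium: 1514 - 2p = 5p - 918 ⇒ 2432 = 7p ⇒ p = 2432/7 ≈ 347.4286, Q = 5734/7 ≈ 819.1429.
ΔQ = 819.1429 − 1003 = -183.86.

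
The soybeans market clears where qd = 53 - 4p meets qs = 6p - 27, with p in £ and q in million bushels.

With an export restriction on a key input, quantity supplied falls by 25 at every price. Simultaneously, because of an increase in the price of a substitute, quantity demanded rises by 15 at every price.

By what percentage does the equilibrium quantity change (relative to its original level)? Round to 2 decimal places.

Initially, 53 - 4p = 6p - 27, so 80 = 10p and p = 8, q = 21.
The new curves are qd = 68 - 4p (demand) and qs = 6p - 52 (supply).
New equilibrium: 68 - 4p = 6p - 52 ⇒ 120 = 10p ⇒ p = 12, q = 20.
%Δq = (20 − 21) / 21 × 100 = -4.76%.

-4.76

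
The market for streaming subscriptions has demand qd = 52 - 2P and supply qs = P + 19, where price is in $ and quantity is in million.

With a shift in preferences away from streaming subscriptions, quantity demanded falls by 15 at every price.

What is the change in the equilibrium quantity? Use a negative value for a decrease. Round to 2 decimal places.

Solve the original market: 52 - 2P = P + 19, hence P = 11 and q = 30.
The new curves are qd = 37 - 2P (demand) and qs = P + 19 (supply).
Clearing the new market: 37 - 2P = P + 19, so P = 6 and q = 25.
Δq = 25 − 30 = -5.00.

-5.00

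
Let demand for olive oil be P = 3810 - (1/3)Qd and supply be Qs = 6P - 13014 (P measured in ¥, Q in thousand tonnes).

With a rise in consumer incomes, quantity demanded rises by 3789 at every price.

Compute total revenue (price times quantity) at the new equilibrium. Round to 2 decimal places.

Original equilibrium: 11430 - 3P = 6P - 13014 gives 24444 = 9P, so P = 2716 and Q = 3282.
The shock moves the curves to Qd = 15219 - 3P and Qs = 6P - 13014.
Setting them equal: 15219 - 3P = 6P - 13014 → 28233 = 9P, so P = 3137 and Q = 5808.
New expenditure = 3137 × 5808 = 18219696.00.

18219696.00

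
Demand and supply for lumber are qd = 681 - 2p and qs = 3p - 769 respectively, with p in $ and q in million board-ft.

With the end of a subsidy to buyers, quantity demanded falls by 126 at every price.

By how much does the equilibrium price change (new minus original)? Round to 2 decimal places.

-25.20

Solve the original market: 681 - 2p = 3p - 769, hence p = 290 and q = 101.
With the change applied: demand qd = 555 - 2p, supply qs = 3p - 769.
New equilibrium: 555 - 2p = 3p - 769 ⇒ 1324 = 5p ⇒ p = 264.8, q = 25.4.
Δp = 264.8 − 290 = -25.20.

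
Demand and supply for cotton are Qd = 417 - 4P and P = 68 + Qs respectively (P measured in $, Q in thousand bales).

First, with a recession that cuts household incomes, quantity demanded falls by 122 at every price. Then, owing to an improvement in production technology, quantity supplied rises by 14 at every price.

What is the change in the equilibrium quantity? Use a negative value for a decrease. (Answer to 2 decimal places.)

Initially, 417 - 4P = P - 68, so 485 = 5P and P = 97, Q = 29.
The new curves are Qd = 295 - 4P (demand) and Qs = P - 54 (supply).
New equilibrium: 295 - 4P = P - 54 ⇒ 349 = 5P ⇒ P = 69.8, Q = 15.8.
ΔQ = 15.8 − 29 = -13.20.

-13.20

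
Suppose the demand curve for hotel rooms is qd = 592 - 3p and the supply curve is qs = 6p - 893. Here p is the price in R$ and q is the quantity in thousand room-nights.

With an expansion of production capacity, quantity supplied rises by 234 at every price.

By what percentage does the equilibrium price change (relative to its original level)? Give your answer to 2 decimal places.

-15.76

Before the shock: 592 - 3p = 6p - 893 ⇒ 1485 = 9p ⇒ p = 165, q = 97.
The new curves are qd = 592 - 3p (demand) and qs = 6p - 659 (supply).
Clearing the new market: 592 - 3p = 6p - 659, so p = 139 and q = 175.
%Δp = (139 − 165) / 165 × 100 = -15.76%.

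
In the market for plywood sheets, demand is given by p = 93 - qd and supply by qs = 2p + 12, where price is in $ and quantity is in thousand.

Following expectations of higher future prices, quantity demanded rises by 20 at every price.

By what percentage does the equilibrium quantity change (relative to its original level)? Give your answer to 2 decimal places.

+20.20

Before the shock: 93 - p = 2p + 12 ⇒ 81 = 3p ⇒ p = 27, q = 66.
The new curves are qd = 113 - p (demand) and qs = 2p + 12 (supply).
Setting them equal: 113 - p = 2p + 12 → 101 = 3p, so p = 101/3 ≈ 33.6667 and q = 238/3 ≈ 79.3333.
%Δq = (79.3333 − 66) / 66 × 100 = +20.20%.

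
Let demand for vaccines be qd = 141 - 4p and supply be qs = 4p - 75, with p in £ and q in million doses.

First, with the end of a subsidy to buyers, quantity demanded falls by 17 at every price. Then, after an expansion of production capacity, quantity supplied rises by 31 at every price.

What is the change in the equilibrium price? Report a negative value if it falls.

-6

Initially, 141 - 4p = 4p - 75, so 216 = 8p and p = 27, q = 33.
The shock moves the curves to qd = 124 - 4p and qs = 4p - 44.
Setting them equal: 124 - 4p = 4p - 44 → 168 = 8p, so p = 21 and q = 40.
Δp = 21 − 27 = -6.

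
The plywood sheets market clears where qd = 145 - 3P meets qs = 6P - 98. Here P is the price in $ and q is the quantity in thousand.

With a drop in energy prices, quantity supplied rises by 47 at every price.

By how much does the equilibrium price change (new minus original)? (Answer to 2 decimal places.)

Solve the original market: 145 - 3P = 6P - 98, hence P = 27 and q = 64.
The shock moves the curves to qd = 145 - 3P and qs = 6P - 51.
New equilibrium: 145 - 3P = 6P - 51 ⇒ 196 = 9P ⇒ P = 196/9 ≈ 21.7778, q = 239/3 ≈ 79.6667.
ΔP = 21.7778 − 27 = -5.22.

-5.22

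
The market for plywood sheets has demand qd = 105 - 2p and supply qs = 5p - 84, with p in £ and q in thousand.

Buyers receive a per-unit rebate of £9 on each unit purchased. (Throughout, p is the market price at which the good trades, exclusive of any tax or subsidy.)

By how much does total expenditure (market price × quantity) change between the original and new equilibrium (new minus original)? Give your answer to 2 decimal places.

Original equilibrium: 105 - 2p = 5p - 84 gives 189 = 7p, so p = 27 and q = 51.
Since buyers' out-of-pocket price is the market price minus the rebate, the effective demand curve becomes qd = 123 - 2p.
Equate the new curves: 123 - 2p = 5p - 84, giving 207 = 7p, p = 207/7 ≈ 29.5714, q = 447/7 ≈ 63.8571.
Expenditure moves from 27×51 = 1377 to 29.5714×63.8571 = 1888.3469; change = +511.35.

+511.35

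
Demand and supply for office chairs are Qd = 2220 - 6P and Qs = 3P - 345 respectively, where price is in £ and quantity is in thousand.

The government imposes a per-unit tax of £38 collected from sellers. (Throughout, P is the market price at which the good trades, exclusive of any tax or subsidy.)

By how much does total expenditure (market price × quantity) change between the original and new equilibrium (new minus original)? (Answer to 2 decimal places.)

Original equilibrium: 2220 - 6P = 3P - 345 gives 2565 = 9P, so P = 285 and Q = 510.
Since sellers keep the price net of the tax, the effective supply curve becomes Qs = 3P - 459.
Setting them equal: 2220 - 6P = 3P - 459 → 2679 = 9P, so P = 893/3 ≈ 297.6667 and Q = 434.
Expenditure moves from 285×510 = 145350 to 297.6667×434 = 129187.3333; change = -16162.67.

-16162.67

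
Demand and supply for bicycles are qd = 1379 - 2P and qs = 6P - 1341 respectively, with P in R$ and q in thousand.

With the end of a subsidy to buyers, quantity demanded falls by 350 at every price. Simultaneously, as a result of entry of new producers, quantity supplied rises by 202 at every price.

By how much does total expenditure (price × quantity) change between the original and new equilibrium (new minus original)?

-105683

Before the shock: 1379 - 2P = 6P - 1341 ⇒ 2720 = 8P ⇒ P = 340, q = 699.
After the shift, demand is qd = 1029 - 2P and supply is qs = 6P - 1139.
Clearing the new market: 1029 - 2P = 6P - 1139, so P = 271 and q = 487.
Expenditure moves from 340×699 = 237660 to 271×487 = 131977; change = -105683.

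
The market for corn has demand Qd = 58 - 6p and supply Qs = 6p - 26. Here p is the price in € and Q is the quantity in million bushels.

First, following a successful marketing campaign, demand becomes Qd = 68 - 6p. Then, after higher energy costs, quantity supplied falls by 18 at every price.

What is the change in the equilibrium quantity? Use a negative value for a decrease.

-4

Before the shock: 58 - 6p = 6p - 26 ⇒ 84 = 12p ⇒ p = 7, Q = 16.
With the change applied: demand Qd = 68 - 6p, supply Qs = 6p - 44.
New equilibrium: 68 - 6p = 6p - 44 ⇒ 112 = 12p ⇒ p = 28/3 ≈ 9.3333, Q = 12.
ΔQ = 12 − 16 = -4.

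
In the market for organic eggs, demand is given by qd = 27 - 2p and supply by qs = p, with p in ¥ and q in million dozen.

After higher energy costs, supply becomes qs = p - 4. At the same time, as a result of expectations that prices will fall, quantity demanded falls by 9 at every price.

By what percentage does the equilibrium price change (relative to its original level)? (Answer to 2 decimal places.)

Before the shock: 27 - 2p = p ⇒ 27 = 3p ⇒ p = 9, q = 9.
With the change applied: demand qd = 18 - 2p, supply qs = p - 4.
Equate the new curves: 18 - 2p = p - 4, giving 22 = 3p, p = 22/3 ≈ 7.3333, q = 10/3 ≈ 3.3333.
%Δp = (7.3333 − 9) / 9 × 100 = -18.52%.

-18.52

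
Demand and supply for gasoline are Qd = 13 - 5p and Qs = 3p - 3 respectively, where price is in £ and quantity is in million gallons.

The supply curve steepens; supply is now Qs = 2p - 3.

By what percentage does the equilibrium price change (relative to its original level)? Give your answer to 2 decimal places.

Initially, 13 - 5p = 3p - 3, so 16 = 8p and p = 2, Q = 3.
With the change applied: demand Qd = 13 - 5p, supply Qs = 2p - 3.
Setting them equal: 13 - 5p = 2p - 3 → 16 = 7p, so p = 16/7 ≈ 2.2857 and Q = 11/7 ≈ 1.5714.
%Δp = (2.2857 − 2) / 2 × 100 = +14.29%.

+14.29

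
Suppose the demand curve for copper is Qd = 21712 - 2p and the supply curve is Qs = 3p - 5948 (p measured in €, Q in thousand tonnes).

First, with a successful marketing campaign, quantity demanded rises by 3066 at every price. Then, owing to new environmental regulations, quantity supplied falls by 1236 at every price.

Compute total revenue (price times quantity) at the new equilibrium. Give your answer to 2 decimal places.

Original equilibrium: 21712 - 2p = 3p - 5948 gives 27660 = 5p, so p = 5532 and Q = 10648.
After the shift, demand is Qd = 24778 - 2p and supply is Qs = 3p - 7184.
Equate the new curves: 24778 - 2p = 3p - 7184, giving 31962 = 5p, p = 6392.4, Q = 11993.2.
New expenditure = 6392.4 × 11993.2 = 76665331.68.

76665331.68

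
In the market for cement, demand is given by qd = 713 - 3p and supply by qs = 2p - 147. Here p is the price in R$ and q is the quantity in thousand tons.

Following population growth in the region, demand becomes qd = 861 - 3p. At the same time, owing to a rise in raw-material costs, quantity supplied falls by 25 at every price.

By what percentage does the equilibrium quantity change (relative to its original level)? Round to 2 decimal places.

+22.44

Before the shock: 713 - 3p = 2p - 147 ⇒ 860 = 5p ⇒ p = 172, q = 197.
With the change applied: demand qd = 861 - 3p, supply qs = 2p - 172.
Clearing the new market: 861 - 3p = 2p - 172, so p = 206.6 and q = 241.2.
%Δq = (241.2 − 197) / 197 × 100 = +22.44%.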